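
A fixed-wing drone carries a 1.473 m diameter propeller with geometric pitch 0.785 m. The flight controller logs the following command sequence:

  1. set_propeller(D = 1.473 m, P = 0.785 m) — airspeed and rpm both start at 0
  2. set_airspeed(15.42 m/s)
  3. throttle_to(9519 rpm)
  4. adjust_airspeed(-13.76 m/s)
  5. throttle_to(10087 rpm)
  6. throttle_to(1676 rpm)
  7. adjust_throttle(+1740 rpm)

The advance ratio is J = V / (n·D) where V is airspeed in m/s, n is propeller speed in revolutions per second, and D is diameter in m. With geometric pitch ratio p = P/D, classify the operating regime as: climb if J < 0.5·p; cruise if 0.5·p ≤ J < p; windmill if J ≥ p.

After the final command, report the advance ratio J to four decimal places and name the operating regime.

set_propeller: D = 1.473 m, P = 0.785 m (p = P/D = 0.532926); state ← (V=0, rpm=0)
set_airspeed(15.42): V ← 15.42 m/s
throttle_to(9519): rpm ← 9519
adjust_airspeed(-13.76): V ← 15.42 -13.76 = 1.66 m/s
throttle_to(10087): rpm ← 10087
throttle_to(1676): rpm ← 1676
adjust_throttle(+1740): rpm ← 1676 +1740 = 3416
final state: V = 1.66 m/s, rpm = 3416 → n = rpm/60 = 56.933333 rev/s
J = V / (n·D) = 1.66 / (56.933333 × 1.473) = 0.019794
regime bands: climb J<0.2665 | cruise [0.2665, 0.5329) | windmill J≥0.5329
J = 0.0198 → climb

J = 0.0198, regime = climb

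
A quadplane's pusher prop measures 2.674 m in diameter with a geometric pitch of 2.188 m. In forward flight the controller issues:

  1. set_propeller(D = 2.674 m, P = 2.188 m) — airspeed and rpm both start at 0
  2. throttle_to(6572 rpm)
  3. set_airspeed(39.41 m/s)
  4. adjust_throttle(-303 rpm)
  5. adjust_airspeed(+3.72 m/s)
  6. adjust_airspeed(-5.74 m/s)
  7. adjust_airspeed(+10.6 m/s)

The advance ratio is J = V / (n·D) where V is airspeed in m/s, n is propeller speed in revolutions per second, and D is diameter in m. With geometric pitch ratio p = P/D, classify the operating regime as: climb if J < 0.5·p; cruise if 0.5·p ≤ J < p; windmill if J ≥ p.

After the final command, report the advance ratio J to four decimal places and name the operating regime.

J = 0.1718, regime = climb

set_propeller: D = 2.674 m, P = 2.188 m (p = P/D = 0.818250); state ← (V=0, rpm=0)
throttle_to(6572): rpm ← 6572
set_airspeed(39.41): V ← 39.41 m/s
adjust_throttle(-303): rpm ← 6572 -303 = 6269
adjust_airspeed(+3.72): V ← 39.41 +3.72 = 43.13 m/s
adjust_airspeed(-5.74): V ← 43.13 -5.74 = 37.39 m/s
adjust_airspeed(+10.6): V ← 37.39 +10.6 = 47.99 m/s
final state: V = 47.99 m/s, rpm = 6269 → n = rpm/60 = 104.483333 rev/s
J = V / (n·D) = 47.99 / (104.483333 × 2.674) = 0.171768
regime bands: climb J<0.4091 | cruise [0.4091, 0.8182) | windmill J≥0.8182
J = 0.1718 → climb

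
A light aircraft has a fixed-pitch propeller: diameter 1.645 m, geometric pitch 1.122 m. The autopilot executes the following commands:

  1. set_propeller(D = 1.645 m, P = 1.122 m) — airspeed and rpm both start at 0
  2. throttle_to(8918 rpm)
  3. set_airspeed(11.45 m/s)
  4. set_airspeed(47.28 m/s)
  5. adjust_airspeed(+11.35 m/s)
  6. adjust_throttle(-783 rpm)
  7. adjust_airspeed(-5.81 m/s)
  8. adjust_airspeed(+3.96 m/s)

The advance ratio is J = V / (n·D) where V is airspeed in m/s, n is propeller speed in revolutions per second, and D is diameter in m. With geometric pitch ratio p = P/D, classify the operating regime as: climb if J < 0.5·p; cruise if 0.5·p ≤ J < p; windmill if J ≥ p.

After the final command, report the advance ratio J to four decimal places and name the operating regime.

J = 0.2546, regime = climb

set_propeller: D = 1.645 m, P = 1.122 m (p = P/D = 0.682067); state ← (V=0, rpm=0)
throttle_to(8918): rpm ← 8918
set_airspeed(11.45): V ← 11.45 m/s
set_airspeed(47.28): V ← 47.28 m/s
adjust_airspeed(+11.35): V ← 47.28 +11.35 = 58.63 m/s
adjust_throttle(-783): rpm ← 8918 -783 = 8135
adjust_airspeed(-5.81): V ← 58.63 -5.81 = 52.82 m/s
adjust_airspeed(+3.96): V ← 52.82 +3.96 = 56.78 m/s
final state: V = 56.78 m/s, rpm = 8135 → n = rpm/60 = 135.583333 rev/s
J = V / (n·D) = 56.78 / (135.583333 × 1.645) = 0.254579
regime bands: climb J<0.3410 | cruise [0.3410, 0.6821) | windmill J≥0.6821
J = 0.2546 → climb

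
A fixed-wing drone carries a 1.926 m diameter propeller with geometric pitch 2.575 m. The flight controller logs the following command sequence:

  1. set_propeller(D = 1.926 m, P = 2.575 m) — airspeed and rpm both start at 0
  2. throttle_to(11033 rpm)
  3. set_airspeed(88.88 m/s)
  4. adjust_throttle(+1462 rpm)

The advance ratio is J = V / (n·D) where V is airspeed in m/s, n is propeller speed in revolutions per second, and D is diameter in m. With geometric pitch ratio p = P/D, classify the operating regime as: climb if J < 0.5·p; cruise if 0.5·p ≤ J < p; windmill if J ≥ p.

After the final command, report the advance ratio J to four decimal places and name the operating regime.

J = 0.2216, regime = climb

set_propeller: D = 1.926 m, P = 2.575 m (p = P/D = 1.336968); state ← (V=0, rpm=0)
throttle_to(11033): rpm ← 11033
set_airspeed(88.88): V ← 88.88 m/s
adjust_throttle(+1462): rpm ← 11033 +1462 = 12495
final state: V = 88.88 m/s, rpm = 12495 → n = rpm/60 = 208.250000 rev/s
J = V / (n·D) = 88.88 / (208.250000 × 1.926) = 0.221596
regime bands: climb J<0.6685 | cruise [0.6685, 1.3370) | windmill J≥1.3370
J = 0.2216 → climb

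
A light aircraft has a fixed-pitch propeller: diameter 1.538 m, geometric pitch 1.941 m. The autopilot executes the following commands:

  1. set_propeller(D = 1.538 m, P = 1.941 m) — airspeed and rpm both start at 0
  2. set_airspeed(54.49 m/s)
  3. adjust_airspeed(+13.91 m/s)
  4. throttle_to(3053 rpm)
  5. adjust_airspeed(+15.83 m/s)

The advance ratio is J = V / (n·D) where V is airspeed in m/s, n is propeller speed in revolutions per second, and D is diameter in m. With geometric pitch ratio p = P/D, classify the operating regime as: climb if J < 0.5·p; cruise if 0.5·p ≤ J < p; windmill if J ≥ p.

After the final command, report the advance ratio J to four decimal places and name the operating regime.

set_propeller: D = 1.538 m, P = 1.941 m (p = P/D = 1.262029); state ← (V=0, rpm=0)
set_airspeed(54.49): V ← 54.49 m/s
adjust_airspeed(+13.91): V ← 54.49 +13.91 = 68.4 m/s
throttle_to(3053): rpm ← 3053
adjust_airspeed(+15.83): V ← 68.4 +15.83 = 84.23 m/s
final state: V = 84.23 m/s, rpm = 3053 → n = rpm/60 = 50.883333 rev/s
J = V / (n·D) = 84.23 / (50.883333 × 1.538) = 1.076304
regime bands: climb J<0.6310 | cruise [0.6310, 1.2620) | windmill J≥1.2620
J = 1.0763 → cruise

J = 1.0763, regime = cruise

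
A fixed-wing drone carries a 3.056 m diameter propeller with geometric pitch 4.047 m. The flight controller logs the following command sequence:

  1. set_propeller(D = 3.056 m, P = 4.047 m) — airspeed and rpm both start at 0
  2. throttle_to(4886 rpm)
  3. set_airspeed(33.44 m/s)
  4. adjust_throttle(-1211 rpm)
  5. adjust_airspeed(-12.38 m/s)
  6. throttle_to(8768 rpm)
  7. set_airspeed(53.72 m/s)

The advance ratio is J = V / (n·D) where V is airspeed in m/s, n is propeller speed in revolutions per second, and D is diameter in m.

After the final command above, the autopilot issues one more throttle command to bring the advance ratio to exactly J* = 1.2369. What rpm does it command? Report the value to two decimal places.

set_propeller: D = 3.056 m, P = 4.047 m (p = P/D = 1.324280); state ← (V=0, rpm=0)
throttle_to(4886): rpm ← 4886
set_airspeed(33.44): V ← 33.44 m/s
adjust_throttle(-1211): rpm ← 4886 -1211 = 3675
adjust_airspeed(-12.38): V ← 33.44 -12.38 = 21.06 m/s
throttle_to(8768): rpm ← 8768
set_airspeed(53.72): V ← 53.72 m/s
final state: V = 53.72 m/s, rpm = 8768 → n = rpm/60 = 146.133333 rev/s
target J* = 1.2369; solve J* = V/(n·D) for n: n = V/(J*·D) = 53.72/(1.2369 × 3.056) = 14.211767 rev/s
rpm = 60·n = 852.705992

rpm = 852.71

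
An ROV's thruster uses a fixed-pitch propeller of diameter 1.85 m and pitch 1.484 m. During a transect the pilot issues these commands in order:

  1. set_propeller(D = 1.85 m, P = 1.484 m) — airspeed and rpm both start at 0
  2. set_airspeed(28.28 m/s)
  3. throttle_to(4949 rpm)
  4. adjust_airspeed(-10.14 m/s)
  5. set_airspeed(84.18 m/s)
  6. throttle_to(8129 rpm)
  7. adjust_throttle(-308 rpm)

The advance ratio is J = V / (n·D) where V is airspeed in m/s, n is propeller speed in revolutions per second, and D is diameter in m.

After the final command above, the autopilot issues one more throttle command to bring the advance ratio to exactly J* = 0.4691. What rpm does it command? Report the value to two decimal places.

rpm = 5820.00

set_propeller: D = 1.85 m, P = 1.484 m (p = P/D = 0.802162); state ← (V=0, rpm=0)
set_airspeed(28.28): V ← 28.28 m/s
throttle_to(4949): rpm ← 4949
adjust_airspeed(-10.14): V ← 28.28 -10.14 = 18.14 m/s
set_airspeed(84.18): V ← 84.18 m/s
throttle_to(8129): rpm ← 8129
adjust_throttle(-308): rpm ← 8129 -308 = 7821
final state: V = 84.18 m/s, rpm = 7821 → n = rpm/60 = 130.350000 rev/s
target J* = 0.4691; solve J* = V/(n·D) for n: n = V/(J*·D) = 84.18/(0.4691 × 1.85) = 97.000006 rev/s
rpm = 60·n = 5820.000346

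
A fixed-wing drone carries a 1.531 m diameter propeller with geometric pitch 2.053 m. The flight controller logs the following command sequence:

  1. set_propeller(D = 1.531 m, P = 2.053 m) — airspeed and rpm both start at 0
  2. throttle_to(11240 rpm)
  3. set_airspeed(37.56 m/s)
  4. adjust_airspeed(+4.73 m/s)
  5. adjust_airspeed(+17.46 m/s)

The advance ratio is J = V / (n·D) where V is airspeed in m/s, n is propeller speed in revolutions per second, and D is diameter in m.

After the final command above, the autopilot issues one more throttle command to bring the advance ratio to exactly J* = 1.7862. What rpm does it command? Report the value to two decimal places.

set_propeller: D = 1.531 m, P = 2.053 m (p = P/D = 1.340954); state ← (V=0, rpm=0)
throttle_to(11240): rpm ← 11240
set_airspeed(37.56): V ← 37.56 m/s
adjust_airspeed(+4.73): V ← 37.56 +4.73 = 42.29 m/s
adjust_airspeed(+17.46): V ← 42.29 +17.46 = 59.75 m/s
final state: V = 59.75 m/s, rpm = 11240 → n = rpm/60 = 187.333333 rev/s
target J* = 1.7862; solve J* = V/(n·D) for n: n = V/(J*·D) = 59.75/(1.7862 × 1.531) = 21.849054 rev/s
rpm = 60·n = 1310.943227

rpm = 1310.94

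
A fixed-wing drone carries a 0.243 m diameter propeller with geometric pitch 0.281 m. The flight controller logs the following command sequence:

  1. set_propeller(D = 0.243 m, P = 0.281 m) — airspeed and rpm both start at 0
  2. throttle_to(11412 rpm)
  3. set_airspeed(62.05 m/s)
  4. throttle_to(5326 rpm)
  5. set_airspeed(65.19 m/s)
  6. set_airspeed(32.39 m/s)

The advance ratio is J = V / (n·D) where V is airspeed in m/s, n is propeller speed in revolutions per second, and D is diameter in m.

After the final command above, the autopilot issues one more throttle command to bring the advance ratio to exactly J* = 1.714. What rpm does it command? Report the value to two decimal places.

rpm = 4666.00

set_propeller: D = 0.243 m, P = 0.281 m (p = P/D = 1.156379); state ← (V=0, rpm=0)
throttle_to(11412): rpm ← 11412
set_airspeed(62.05): V ← 62.05 m/s
throttle_to(5326): rpm ← 5326
set_airspeed(65.19): V ← 65.19 m/s
set_airspeed(32.39): V ← 32.39 m/s
final state: V = 32.39 m/s, rpm = 5326 → n = rpm/60 = 88.766667 rev/s
target J* = 1.714; solve J* = V/(n·D) for n: n = V/(J*·D) = 32.39/(1.714 × 0.243) = 77.766733 rev/s
rpm = 60·n = 4666.004005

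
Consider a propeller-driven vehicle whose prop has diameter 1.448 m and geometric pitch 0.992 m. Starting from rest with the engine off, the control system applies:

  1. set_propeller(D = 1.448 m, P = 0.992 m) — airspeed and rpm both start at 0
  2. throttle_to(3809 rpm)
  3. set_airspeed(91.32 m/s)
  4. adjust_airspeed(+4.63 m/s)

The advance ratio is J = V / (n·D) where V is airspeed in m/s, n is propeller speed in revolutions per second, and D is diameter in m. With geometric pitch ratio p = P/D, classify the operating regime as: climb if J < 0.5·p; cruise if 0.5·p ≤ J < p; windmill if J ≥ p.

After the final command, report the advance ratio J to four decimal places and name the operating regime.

set_propeller: D = 1.448 m, P = 0.992 m (p = P/D = 0.685083); state ← (V=0, rpm=0)
throttle_to(3809): rpm ← 3809
set_airspeed(91.32): V ← 91.32 m/s
adjust_airspeed(+4.63): V ← 91.32 +4.63 = 95.95 m/s
final state: V = 95.95 m/s, rpm = 3809 → n = rpm/60 = 63.483333 rev/s
J = V / (n·D) = 95.95 / (63.483333 × 1.448) = 1.043799
regime bands: climb J<0.3425 | cruise [0.3425, 0.6851) | windmill J≥0.6851
J = 1.0438 → windmill

J = 1.0438, regime = windmill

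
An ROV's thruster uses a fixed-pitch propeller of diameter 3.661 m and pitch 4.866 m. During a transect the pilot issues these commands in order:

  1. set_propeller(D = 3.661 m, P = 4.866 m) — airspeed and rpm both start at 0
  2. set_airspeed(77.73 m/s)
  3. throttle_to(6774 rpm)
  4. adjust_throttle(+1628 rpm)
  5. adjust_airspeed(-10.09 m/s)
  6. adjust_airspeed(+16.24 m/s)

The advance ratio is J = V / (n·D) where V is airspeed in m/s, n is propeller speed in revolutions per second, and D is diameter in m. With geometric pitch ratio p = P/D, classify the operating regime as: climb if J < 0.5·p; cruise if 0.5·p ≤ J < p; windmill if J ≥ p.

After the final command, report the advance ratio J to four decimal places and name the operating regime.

set_propeller: D = 3.661 m, P = 4.866 m (p = P/D = 1.329145); state ← (V=0, rpm=0)
set_airspeed(77.73): V ← 77.73 m/s
throttle_to(6774): rpm ← 6774
adjust_throttle(+1628): rpm ← 6774 +1628 = 8402
adjust_airspeed(-10.09): V ← 77.73 -10.09 = 67.64 m/s
adjust_airspeed(+16.24): V ← 67.64 +16.24 = 83.88 m/s
final state: V = 83.88 m/s, rpm = 8402 → n = rpm/60 = 140.033333 rev/s
J = V / (n·D) = 83.88 / (140.033333 × 3.661) = 0.163617
regime bands: climb J<0.6646 | cruise [0.6646, 1.3291) | windmill J≥1.3291
J = 0.1636 → climb

J = 0.1636, regime = climb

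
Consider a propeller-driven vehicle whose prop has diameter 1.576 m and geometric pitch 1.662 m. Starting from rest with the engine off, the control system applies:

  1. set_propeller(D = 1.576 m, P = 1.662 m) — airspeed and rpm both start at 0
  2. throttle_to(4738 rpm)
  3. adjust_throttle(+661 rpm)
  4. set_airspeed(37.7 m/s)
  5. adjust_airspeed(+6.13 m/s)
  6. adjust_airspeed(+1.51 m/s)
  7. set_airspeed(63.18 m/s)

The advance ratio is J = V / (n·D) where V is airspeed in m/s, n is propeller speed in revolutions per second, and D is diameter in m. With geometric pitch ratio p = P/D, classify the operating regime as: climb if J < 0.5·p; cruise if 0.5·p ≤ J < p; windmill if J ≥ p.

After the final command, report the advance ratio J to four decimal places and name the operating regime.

set_propeller: D = 1.576 m, P = 1.662 m (p = P/D = 1.054569); state ← (V=0, rpm=0)
throttle_to(4738): rpm ← 4738
adjust_throttle(+661): rpm ← 4738 +661 = 5399
set_airspeed(37.7): V ← 37.7 m/s
adjust_airspeed(+6.13): V ← 37.7 +6.13 = 43.83 m/s
adjust_airspeed(+1.51): V ← 43.83 +1.51 = 45.34 m/s
set_airspeed(63.18): V ← 63.18 m/s
final state: V = 63.18 m/s, rpm = 5399 → n = rpm/60 = 89.983333 rev/s
J = V / (n·D) = 63.18 / (89.983333 × 1.576) = 0.445514
regime bands: climb J<0.5273 | cruise [0.5273, 1.0546) | windmill J≥1.0546
J = 0.4455 → climb

J = 0.4455, regime = climb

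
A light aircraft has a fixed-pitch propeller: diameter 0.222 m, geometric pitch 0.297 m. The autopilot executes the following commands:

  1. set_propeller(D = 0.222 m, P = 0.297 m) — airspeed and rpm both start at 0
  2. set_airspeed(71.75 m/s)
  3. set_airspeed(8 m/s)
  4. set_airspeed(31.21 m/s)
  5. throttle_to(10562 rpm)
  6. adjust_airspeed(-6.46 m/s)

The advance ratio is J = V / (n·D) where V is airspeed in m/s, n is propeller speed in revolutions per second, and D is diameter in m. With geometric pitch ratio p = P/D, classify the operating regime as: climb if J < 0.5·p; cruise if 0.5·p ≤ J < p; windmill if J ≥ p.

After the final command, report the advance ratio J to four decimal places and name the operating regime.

set_propeller: D = 0.222 m, P = 0.297 m (p = P/D = 1.337838); state ← (V=0, rpm=0)
set_airspeed(71.75): V ← 71.75 m/s
set_airspeed(8): V ← 8 m/s
set_airspeed(31.21): V ← 31.21 m/s
throttle_to(10562): rpm ← 10562
adjust_airspeed(-6.46): V ← 31.21 -6.46 = 24.75 m/s
final state: V = 24.75 m/s, rpm = 10562 → n = rpm/60 = 176.033333 rev/s
J = V / (n·D) = 24.75 / (176.033333 × 0.222) = 0.633326
regime bands: climb J<0.6689 | cruise [0.6689, 1.3378) | windmill J≥1.3378
J = 0.6333 → climb

J = 0.6333, regime = climb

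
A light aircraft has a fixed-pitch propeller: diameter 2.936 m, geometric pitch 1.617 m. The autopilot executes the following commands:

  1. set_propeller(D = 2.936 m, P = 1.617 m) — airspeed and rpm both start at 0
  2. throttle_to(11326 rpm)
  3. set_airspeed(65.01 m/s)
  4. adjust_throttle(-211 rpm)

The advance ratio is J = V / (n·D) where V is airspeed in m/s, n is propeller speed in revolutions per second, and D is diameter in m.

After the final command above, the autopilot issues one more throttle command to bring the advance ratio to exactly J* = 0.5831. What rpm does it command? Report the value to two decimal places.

set_propeller: D = 2.936 m, P = 1.617 m (p = P/D = 0.550749); state ← (V=0, rpm=0)
throttle_to(11326): rpm ← 11326
set_airspeed(65.01): V ← 65.01 m/s
adjust_throttle(-211): rpm ← 11326 -211 = 11115
final state: V = 65.01 m/s, rpm = 11115 → n = rpm/60 = 185.250000 rev/s
target J* = 0.5831; solve J* = V/(n·D) for n: n = V/(J*·D) = 65.01/(0.5831 × 2.936) = 37.973539 rev/s
rpm = 60·n = 2278.412338

rpm = 2278.41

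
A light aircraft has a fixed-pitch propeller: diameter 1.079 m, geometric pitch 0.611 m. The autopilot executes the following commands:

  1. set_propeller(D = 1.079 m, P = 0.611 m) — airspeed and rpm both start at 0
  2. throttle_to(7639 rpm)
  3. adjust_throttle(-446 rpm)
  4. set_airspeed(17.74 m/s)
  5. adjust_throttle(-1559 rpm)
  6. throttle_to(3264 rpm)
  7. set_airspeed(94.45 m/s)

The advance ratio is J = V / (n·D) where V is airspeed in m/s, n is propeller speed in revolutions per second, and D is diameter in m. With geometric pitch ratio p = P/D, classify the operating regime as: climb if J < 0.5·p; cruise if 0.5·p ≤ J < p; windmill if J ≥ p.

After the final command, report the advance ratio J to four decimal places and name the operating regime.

J = 1.6091, regime = windmill

set_propeller: D = 1.079 m, P = 0.611 m (p = P/D = 0.566265); state ← (V=0, rpm=0)
throttle_to(7639): rpm ← 7639
adjust_throttle(-446): rpm ← 7639 -446 = 7193
set_airspeed(17.74): V ← 17.74 m/s
adjust_throttle(-1559): rpm ← 7193 -1559 = 5634
throttle_to(3264): rpm ← 3264
set_airspeed(94.45): V ← 94.45 m/s
final state: V = 94.45 m/s, rpm = 3264 → n = rpm/60 = 54.400000 rev/s
J = V / (n·D) = 94.45 / (54.400000 × 1.079) = 1.609095
regime bands: climb J<0.2831 | cruise [0.2831, 0.5663) | windmill J≥0.5663
J = 1.6091 → windmill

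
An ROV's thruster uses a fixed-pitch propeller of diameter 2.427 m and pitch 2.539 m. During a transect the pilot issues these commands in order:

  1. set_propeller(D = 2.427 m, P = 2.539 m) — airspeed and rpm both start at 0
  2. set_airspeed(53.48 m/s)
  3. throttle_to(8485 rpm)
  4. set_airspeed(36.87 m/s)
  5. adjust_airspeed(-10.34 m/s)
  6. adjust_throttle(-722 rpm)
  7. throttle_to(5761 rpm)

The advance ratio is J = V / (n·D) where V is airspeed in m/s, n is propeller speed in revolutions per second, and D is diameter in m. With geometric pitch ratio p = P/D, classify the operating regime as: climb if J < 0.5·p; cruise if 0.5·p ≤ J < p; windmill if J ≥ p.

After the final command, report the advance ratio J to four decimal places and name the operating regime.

J = 0.1138, regime = climb

set_propeller: D = 2.427 m, P = 2.539 m (p = P/D = 1.046148); state ← (V=0, rpm=0)
set_airspeed(53.48): V ← 53.48 m/s
throttle_to(8485): rpm ← 8485
set_airspeed(36.87): V ← 36.87 m/s
adjust_airspeed(-10.34): V ← 36.87 -10.34 = 26.53 m/s
adjust_throttle(-722): rpm ← 8485 -722 = 7763
throttle_to(5761): rpm ← 5761
final state: V = 26.53 m/s, rpm = 5761 → n = rpm/60 = 96.016667 rev/s
J = V / (n·D) = 26.53 / (96.016667 × 2.427) = 0.113847
regime bands: climb J<0.5231 | cruise [0.5231, 1.0461) | windmill J≥1.0461
J = 0.1138 → climb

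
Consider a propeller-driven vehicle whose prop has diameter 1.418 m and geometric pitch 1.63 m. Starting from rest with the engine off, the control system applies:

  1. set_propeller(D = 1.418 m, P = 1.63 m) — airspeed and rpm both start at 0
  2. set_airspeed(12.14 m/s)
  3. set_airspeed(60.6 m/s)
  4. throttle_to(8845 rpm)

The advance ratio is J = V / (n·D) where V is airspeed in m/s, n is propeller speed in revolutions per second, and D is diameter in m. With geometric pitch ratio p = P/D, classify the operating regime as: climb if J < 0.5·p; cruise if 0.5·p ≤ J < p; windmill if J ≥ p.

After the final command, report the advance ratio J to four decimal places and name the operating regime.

set_propeller: D = 1.418 m, P = 1.63 m (p = P/D = 1.149506); state ← (V=0, rpm=0)
set_airspeed(12.14): V ← 12.14 m/s
set_airspeed(60.6): V ← 60.6 m/s
throttle_to(8845): rpm ← 8845
final state: V = 60.6 m/s, rpm = 8845 → n = rpm/60 = 147.416667 rev/s
J = V / (n·D) = 60.6 / (147.416667 × 1.418) = 0.289901
regime bands: climb J<0.5748 | cruise [0.5748, 1.1495) | windmill J≥1.1495
J = 0.2899 → climb

J = 0.2899, regime = climb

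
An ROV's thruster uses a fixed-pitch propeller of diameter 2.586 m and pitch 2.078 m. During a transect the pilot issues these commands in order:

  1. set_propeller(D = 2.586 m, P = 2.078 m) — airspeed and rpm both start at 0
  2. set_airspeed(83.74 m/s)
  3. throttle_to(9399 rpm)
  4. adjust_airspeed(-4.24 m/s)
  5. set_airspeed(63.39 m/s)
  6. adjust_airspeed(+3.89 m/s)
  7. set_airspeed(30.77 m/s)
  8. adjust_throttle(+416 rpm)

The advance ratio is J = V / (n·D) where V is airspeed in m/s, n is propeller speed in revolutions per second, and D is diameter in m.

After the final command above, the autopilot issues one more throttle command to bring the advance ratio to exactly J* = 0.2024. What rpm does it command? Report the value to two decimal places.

rpm = 3527.28

set_propeller: D = 2.586 m, P = 2.078 m (p = P/D = 0.803558); state ← (V=0, rpm=0)
set_airspeed(83.74): V ← 83.74 m/s
throttle_to(9399): rpm ← 9399
adjust_airspeed(-4.24): V ← 83.74 -4.24 = 79.5 m/s
set_airspeed(63.39): V ← 63.39 m/s
adjust_airspeed(+3.89): V ← 63.39 +3.89 = 67.28 m/s
set_airspeed(30.77): V ← 30.77 m/s
adjust_throttle(+416): rpm ← 9399 +416 = 9815
final state: V = 30.77 m/s, rpm = 9815 → n = rpm/60 = 163.583333 rev/s
target J* = 0.2024; solve J* = V/(n·D) for n: n = V/(J*·D) = 30.77/(0.2024 × 2.586) = 58.787970 rev/s
rpm = 60·n = 3527.278230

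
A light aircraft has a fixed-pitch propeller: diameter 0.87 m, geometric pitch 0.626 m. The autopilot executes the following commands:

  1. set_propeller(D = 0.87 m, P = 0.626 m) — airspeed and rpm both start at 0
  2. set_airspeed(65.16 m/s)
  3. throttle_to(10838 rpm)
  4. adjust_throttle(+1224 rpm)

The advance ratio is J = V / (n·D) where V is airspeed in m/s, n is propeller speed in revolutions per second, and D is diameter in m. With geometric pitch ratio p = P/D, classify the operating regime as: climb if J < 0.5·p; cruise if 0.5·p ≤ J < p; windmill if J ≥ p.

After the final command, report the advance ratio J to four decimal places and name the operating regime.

set_propeller: D = 0.87 m, P = 0.626 m (p = P/D = 0.719540); state ← (V=0, rpm=0)
set_airspeed(65.16): V ← 65.16 m/s
throttle_to(10838): rpm ← 10838
adjust_throttle(+1224): rpm ← 10838 +1224 = 12062
final state: V = 65.16 m/s, rpm = 12062 → n = rpm/60 = 201.033333 rev/s
J = V / (n·D) = 65.16 / (201.033333 × 0.87) = 0.372558
regime bands: climb J<0.3598 | cruise [0.3598, 0.7195) | windmill J≥0.7195
J = 0.3726 → cruise

J = 0.3726, regime = cruise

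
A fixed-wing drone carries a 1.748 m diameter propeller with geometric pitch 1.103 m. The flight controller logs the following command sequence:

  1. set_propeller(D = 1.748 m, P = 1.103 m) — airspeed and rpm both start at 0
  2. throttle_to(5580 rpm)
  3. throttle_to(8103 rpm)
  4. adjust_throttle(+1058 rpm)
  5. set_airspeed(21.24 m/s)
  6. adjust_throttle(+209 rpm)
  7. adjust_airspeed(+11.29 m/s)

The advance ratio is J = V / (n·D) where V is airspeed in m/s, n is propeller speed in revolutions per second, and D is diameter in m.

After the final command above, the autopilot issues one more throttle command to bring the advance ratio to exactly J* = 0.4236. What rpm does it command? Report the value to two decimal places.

rpm = 2635.95

set_propeller: D = 1.748 m, P = 1.103 m (p = P/D = 0.631007); state ← (V=0, rpm=0)
throttle_to(5580): rpm ← 5580
throttle_to(8103): rpm ← 8103
adjust_throttle(+1058): rpm ← 8103 +1058 = 9161
set_airspeed(21.24): V ← 21.24 m/s
adjust_throttle(+209): rpm ← 9161 +209 = 9370
adjust_airspeed(+11.29): V ← 21.24 +11.29 = 32.53 m/s
final state: V = 32.53 m/s, rpm = 9370 → n = rpm/60 = 156.166667 rev/s
target J* = 0.4236; solve J* = V/(n·D) for n: n = V/(J*·D) = 32.53/(0.4236 × 1.748) = 43.932577 rev/s
rpm = 60·n = 2635.954648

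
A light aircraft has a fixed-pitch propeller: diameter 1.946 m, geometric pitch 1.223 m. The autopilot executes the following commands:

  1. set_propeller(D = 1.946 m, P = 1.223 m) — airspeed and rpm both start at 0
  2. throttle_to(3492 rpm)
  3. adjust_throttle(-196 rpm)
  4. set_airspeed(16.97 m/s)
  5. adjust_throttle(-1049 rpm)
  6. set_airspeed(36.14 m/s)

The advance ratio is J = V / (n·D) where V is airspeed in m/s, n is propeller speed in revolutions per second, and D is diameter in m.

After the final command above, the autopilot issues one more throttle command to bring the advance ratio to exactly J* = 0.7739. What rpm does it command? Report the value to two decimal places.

rpm = 1439.83

set_propeller: D = 1.946 m, P = 1.223 m (p = P/D = 0.628469); state ← (V=0, rpm=0)
throttle_to(3492): rpm ← 3492
adjust_throttle(-196): rpm ← 3492 -196 = 3296
set_airspeed(16.97): V ← 16.97 m/s
adjust_throttle(-1049): rpm ← 3296 -1049 = 2247
set_airspeed(36.14): V ← 36.14 m/s
final state: V = 36.14 m/s, rpm = 2247 → n = rpm/60 = 37.450000 rev/s
target J* = 0.7739; solve J* = V/(n·D) for n: n = V/(J*·D) = 36.14/(0.7739 × 1.946) = 23.997194 rev/s
rpm = 60·n = 1439.831650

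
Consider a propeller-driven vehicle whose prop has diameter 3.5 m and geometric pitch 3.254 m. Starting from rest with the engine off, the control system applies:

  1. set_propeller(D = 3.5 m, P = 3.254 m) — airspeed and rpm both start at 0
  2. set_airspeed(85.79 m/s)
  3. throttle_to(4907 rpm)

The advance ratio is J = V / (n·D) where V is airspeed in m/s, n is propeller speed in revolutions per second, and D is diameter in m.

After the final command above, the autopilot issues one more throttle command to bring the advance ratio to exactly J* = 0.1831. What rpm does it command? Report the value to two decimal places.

set_propeller: D = 3.5 m, P = 3.254 m (p = P/D = 0.929714); state ← (V=0, rpm=0)
set_airspeed(85.79): V ← 85.79 m/s
throttle_to(4907): rpm ← 4907
final state: V = 85.79 m/s, rpm = 4907 → n = rpm/60 = 81.783333 rev/s
target J* = 0.1831; solve J* = V/(n·D) for n: n = V/(J*·D) = 85.79/(0.1831 × 3.5) = 133.869080 rev/s
rpm = 60·n = 8032.144808

rpm = 8032.14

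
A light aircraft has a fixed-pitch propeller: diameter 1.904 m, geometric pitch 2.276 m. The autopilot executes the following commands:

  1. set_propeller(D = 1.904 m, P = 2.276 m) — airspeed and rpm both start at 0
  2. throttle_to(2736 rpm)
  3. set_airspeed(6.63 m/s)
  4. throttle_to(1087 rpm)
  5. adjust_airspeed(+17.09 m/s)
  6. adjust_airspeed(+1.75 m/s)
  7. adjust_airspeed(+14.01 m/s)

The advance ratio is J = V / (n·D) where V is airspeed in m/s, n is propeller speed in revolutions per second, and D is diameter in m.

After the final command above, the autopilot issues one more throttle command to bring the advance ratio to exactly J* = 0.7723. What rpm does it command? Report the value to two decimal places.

rpm = 1610.93

set_propeller: D = 1.904 m, P = 2.276 m (p = P/D = 1.195378); state ← (V=0, rpm=0)
throttle_to(2736): rpm ← 2736
set_airspeed(6.63): V ← 6.63 m/s
throttle_to(1087): rpm ← 1087
adjust_airspeed(+17.09): V ← 6.63 +17.09 = 23.72 m/s
adjust_airspeed(+1.75): V ← 23.72 +1.75 = 25.47 m/s
adjust_airspeed(+14.01): V ← 25.47 +14.01 = 39.48 m/s
final state: V = 39.48 m/s, rpm = 1087 → n = rpm/60 = 18.116667 rev/s
target J* = 0.7723; solve J* = V/(n·D) for n: n = V/(J*·D) = 39.48/(0.7723 × 1.904) = 26.848756 rev/s
rpm = 60·n = 1610.925349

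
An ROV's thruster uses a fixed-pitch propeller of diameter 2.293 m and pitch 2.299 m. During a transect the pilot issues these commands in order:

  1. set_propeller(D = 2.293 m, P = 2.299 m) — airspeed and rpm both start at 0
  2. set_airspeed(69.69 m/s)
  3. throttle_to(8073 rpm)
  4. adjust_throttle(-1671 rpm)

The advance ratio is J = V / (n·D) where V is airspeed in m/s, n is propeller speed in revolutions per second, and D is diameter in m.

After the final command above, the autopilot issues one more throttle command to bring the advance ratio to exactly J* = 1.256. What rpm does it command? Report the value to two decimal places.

set_propeller: D = 2.293 m, P = 2.299 m (p = P/D = 1.002617); state ← (V=0, rpm=0)
set_airspeed(69.69): V ← 69.69 m/s
throttle_to(8073): rpm ← 8073
adjust_throttle(-1671): rpm ← 8073 -1671 = 6402
final state: V = 69.69 m/s, rpm = 6402 → n = rpm/60 = 106.700000 rev/s
target J* = 1.256; solve J* = V/(n·D) for n: n = V/(J*·D) = 69.69/(1.256 × 2.293) = 24.197849 rev/s
rpm = 60·n = 1451.870967

rpm = 1451.87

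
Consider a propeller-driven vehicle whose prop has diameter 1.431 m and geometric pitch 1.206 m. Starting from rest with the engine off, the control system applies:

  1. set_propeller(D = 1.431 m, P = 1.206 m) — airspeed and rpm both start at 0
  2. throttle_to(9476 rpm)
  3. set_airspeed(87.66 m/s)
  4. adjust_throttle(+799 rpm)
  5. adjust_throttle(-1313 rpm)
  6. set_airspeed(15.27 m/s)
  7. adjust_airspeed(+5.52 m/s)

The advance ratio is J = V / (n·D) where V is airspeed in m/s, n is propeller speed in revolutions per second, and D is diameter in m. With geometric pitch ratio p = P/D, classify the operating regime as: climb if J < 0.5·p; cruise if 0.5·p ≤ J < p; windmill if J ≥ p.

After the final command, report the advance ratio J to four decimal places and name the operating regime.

set_propeller: D = 1.431 m, P = 1.206 m (p = P/D = 0.842767); state ← (V=0, rpm=0)
throttle_to(9476): rpm ← 9476
set_airspeed(87.66): V ← 87.66 m/s
adjust_throttle(+799): rpm ← 9476 +799 = 10275
adjust_throttle(-1313): rpm ← 10275 -1313 = 8962
set_airspeed(15.27): V ← 15.27 m/s
adjust_airspeed(+5.52): V ← 15.27 +5.52 = 20.79 m/s
final state: V = 20.79 m/s, rpm = 8962 → n = rpm/60 = 149.366667 rev/s
J = V / (n·D) = 20.79 / (149.366667 × 1.431) = 0.097266
regime bands: climb J<0.4214 | cruise [0.4214, 0.8428) | windmill J≥0.8428
J = 0.0973 → climb

J = 0.0973, regime = climb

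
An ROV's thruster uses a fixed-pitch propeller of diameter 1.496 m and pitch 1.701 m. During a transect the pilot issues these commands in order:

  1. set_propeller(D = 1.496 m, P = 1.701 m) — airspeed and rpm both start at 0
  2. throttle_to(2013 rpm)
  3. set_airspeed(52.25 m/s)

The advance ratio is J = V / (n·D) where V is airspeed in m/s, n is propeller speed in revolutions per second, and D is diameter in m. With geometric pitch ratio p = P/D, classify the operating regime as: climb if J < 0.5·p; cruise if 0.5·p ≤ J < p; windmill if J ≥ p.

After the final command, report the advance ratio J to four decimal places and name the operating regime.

J = 1.0410, regime = cruise

set_propeller: D = 1.496 m, P = 1.701 m (p = P/D = 1.137032); state ← (V=0, rpm=0)
throttle_to(2013): rpm ← 2013
set_airspeed(52.25): V ← 52.25 m/s
final state: V = 52.25 m/s, rpm = 2013 → n = rpm/60 = 33.550000 rev/s
J = V / (n·D) = 52.25 / (33.550000 × 1.496) = 1.041027
regime bands: climb J<0.5685 | cruise [0.5685, 1.1370) | windmill J≥1.1370
J = 1.0410 → cruise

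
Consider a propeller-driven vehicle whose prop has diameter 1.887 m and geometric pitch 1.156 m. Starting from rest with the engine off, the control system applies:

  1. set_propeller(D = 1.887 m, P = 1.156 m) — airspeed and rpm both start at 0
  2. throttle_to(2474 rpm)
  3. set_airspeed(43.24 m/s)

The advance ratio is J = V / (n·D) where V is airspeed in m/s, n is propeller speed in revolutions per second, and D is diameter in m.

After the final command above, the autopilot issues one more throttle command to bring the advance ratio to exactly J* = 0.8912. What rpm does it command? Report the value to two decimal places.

set_propeller: D = 1.887 m, P = 1.156 m (p = P/D = 0.612613); state ← (V=0, rpm=0)
throttle_to(2474): rpm ← 2474
set_airspeed(43.24): V ← 43.24 m/s
final state: V = 43.24 m/s, rpm = 2474 → n = rpm/60 = 41.233333 rev/s
target J* = 0.8912; solve J* = V/(n·D) for n: n = V/(J*·D) = 43.24/(0.8912 × 1.887) = 25.712163 rev/s
rpm = 60·n = 1542.729761

rpm = 1542.73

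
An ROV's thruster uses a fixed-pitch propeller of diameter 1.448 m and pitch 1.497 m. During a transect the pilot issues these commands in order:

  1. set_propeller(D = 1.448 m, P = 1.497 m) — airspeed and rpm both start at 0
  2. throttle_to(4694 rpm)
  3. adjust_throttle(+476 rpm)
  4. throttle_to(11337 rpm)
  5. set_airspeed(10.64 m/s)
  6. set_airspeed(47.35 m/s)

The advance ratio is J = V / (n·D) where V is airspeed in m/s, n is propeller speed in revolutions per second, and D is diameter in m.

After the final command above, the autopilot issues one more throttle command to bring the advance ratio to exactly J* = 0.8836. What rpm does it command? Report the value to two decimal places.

rpm = 2220.48

set_propeller: D = 1.448 m, P = 1.497 m (p = P/D = 1.033840); state ← (V=0, rpm=0)
throttle_to(4694): rpm ← 4694
adjust_throttle(+476): rpm ← 4694 +476 = 5170
throttle_to(11337): rpm ← 11337
set_airspeed(10.64): V ← 10.64 m/s
set_airspeed(47.35): V ← 47.35 m/s
final state: V = 47.35 m/s, rpm = 11337 → n = rpm/60 = 188.950000 rev/s
target J* = 0.8836; solve J* = V/(n·D) for n: n = V/(J*·D) = 47.35/(0.8836 × 1.448) = 37.008008 rev/s
rpm = 60·n = 2220.480505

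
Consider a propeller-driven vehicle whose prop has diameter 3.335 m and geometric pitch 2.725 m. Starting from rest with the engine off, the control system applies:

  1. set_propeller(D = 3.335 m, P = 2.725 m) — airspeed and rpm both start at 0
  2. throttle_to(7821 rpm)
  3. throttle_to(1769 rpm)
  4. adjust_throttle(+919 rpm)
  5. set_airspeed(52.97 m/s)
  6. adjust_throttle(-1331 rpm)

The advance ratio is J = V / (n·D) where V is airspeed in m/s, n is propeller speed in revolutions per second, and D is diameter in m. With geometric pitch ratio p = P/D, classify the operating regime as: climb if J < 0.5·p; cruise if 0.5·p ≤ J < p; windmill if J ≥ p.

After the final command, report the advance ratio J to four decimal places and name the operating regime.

J = 0.7023, regime = cruise

set_propeller: D = 3.335 m, P = 2.725 m (p = P/D = 0.817091); state ← (V=0, rpm=0)
throttle_to(7821): rpm ← 7821
throttle_to(1769): rpm ← 1769
adjust_throttle(+919): rpm ← 1769 +919 = 2688
set_airspeed(52.97): V ← 52.97 m/s
adjust_throttle(-1331): rpm ← 2688 -1331 = 1357
final state: V = 52.97 m/s, rpm = 1357 → n = rpm/60 = 22.616667 rev/s
J = V / (n·D) = 52.97 / (22.616667 × 3.335) = 0.702272
regime bands: climb J<0.4085 | cruise [0.4085, 0.8171) | windmill J≥0.8171
J = 0.7023 → cruise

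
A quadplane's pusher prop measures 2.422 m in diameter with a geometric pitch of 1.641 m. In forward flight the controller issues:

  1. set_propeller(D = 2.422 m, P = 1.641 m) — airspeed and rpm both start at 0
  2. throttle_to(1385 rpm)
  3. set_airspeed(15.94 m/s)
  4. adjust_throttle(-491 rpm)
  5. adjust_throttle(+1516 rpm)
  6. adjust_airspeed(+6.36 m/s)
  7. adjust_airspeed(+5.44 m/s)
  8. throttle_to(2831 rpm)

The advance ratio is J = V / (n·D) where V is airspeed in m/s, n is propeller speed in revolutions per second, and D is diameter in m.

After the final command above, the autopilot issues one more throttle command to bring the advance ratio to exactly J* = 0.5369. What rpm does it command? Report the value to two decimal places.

set_propeller: D = 2.422 m, P = 1.641 m (p = P/D = 0.677539); state ← (V=0, rpm=0)
throttle_to(1385): rpm ← 1385
set_airspeed(15.94): V ← 15.94 m/s
adjust_throttle(-491): rpm ← 1385 -491 = 894
adjust_throttle(+1516): rpm ← 894 +1516 = 2410
adjust_airspeed(+6.36): V ← 15.94 +6.36 = 22.3 m/s
adjust_airspeed(+5.44): V ← 22.3 +5.44 = 27.74 m/s
throttle_to(2831): rpm ← 2831
final state: V = 27.74 m/s, rpm = 2831 → n = rpm/60 = 47.183333 rev/s
target J* = 0.5369; solve J* = V/(n·D) for n: n = V/(J*·D) = 27.74/(0.5369 × 2.422) = 21.332360 rev/s
rpm = 60·n = 1279.941629

rpm = 1279.94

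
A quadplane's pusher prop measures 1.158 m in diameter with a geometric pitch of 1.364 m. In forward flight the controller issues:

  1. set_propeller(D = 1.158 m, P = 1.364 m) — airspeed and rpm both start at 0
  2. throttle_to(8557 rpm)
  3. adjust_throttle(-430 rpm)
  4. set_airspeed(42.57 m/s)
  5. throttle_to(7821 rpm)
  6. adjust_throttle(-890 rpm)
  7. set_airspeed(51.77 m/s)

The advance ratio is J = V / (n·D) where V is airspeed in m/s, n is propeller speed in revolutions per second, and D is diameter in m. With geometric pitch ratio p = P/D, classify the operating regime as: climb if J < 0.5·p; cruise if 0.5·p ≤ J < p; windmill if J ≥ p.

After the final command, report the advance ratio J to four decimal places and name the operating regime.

set_propeller: D = 1.158 m, P = 1.364 m (p = P/D = 1.177893); state ← (V=0, rpm=0)
throttle_to(8557): rpm ← 8557
adjust_throttle(-430): rpm ← 8557 -430 = 8127
set_airspeed(42.57): V ← 42.57 m/s
throttle_to(7821): rpm ← 7821
adjust_throttle(-890): rpm ← 7821 -890 = 6931
set_airspeed(51.77): V ← 51.77 m/s
final state: V = 51.77 m/s, rpm = 6931 → n = rpm/60 = 115.516667 rev/s
J = V / (n·D) = 51.77 / (115.516667 × 1.158) = 0.387012
regime bands: climb J<0.5889 | cruise [0.5889, 1.1779) | windmill J≥1.1779
J = 0.3870 → climb

J = 0.3870, regime = climb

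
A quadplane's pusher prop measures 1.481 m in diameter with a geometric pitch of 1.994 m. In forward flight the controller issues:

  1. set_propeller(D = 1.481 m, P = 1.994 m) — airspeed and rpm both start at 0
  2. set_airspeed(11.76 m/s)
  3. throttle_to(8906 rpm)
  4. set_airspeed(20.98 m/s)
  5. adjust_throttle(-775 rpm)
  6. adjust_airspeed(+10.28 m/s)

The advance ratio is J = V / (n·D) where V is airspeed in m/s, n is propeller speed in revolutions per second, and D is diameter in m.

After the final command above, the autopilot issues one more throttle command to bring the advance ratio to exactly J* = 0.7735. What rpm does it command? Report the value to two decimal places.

rpm = 1637.29

set_propeller: D = 1.481 m, P = 1.994 m (p = P/D = 1.346388); state ← (V=0, rpm=0)
set_airspeed(11.76): V ← 11.76 m/s
throttle_to(8906): rpm ← 8906
set_airspeed(20.98): V ← 20.98 m/s
adjust_throttle(-775): rpm ← 8906 -775 = 8131
adjust_airspeed(+10.28): V ← 20.98 +10.28 = 31.26 m/s
final state: V = 31.26 m/s, rpm = 8131 → n = rpm/60 = 135.516667 rev/s
target J* = 0.7735; solve J* = V/(n·D) for n: n = V/(J*·D) = 31.26/(0.7735 × 1.481) = 27.288119 rev/s
rpm = 60·n = 1637.287128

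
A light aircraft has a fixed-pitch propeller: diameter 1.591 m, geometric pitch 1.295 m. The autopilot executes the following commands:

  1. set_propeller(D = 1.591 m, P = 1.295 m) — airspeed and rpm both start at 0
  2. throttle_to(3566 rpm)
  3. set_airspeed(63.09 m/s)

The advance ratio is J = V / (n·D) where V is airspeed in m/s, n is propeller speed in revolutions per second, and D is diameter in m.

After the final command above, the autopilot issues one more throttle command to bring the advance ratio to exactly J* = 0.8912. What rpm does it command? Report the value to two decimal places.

set_propeller: D = 1.591 m, P = 1.295 m (p = P/D = 0.813953); state ← (V=0, rpm=0)
throttle_to(3566): rpm ← 3566
set_airspeed(63.09): V ← 63.09 m/s
final state: V = 63.09 m/s, rpm = 3566 → n = rpm/60 = 59.433333 rev/s
target J* = 0.8912; solve J* = V/(n·D) for n: n = V/(J*·D) = 63.09/(0.8912 × 1.591) = 44.495406 rev/s
rpm = 60·n = 2669.724336

rpm = 2669.72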